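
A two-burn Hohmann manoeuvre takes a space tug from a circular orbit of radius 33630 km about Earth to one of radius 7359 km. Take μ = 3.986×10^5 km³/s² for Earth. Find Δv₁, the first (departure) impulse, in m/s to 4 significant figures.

Δv₁ = 1380 m/s

Transfer-ellipse semi-major axis a_t = (r₁ + r₂)/2 = (33630 + 7359)/2 = 20494.5 km.
Circular speed at r = 33630 km: v_c = √(μ/r) = 3.443 km/s.
Transfer-orbit speed at the same r (vis-viva, a = a_t): v_t = √[μ(2/r − 1/a_t)] = 2.063 km/s.
Δv₁ = |v_t − v_c| = |2.063 − 3.443| = 1.380 km/s.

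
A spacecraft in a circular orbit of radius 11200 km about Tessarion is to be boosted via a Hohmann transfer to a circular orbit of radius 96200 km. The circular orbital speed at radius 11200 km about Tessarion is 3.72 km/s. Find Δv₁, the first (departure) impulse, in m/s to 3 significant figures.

From the circular-orbit relation v² = μ/r at r = 11200 km: μ = v²r = (3.72)² × 11200 = 1.54990×10^5 km³/s².
Transfer-ellipse semi-major axis a_t = (r₁ + r₂)/2 = (11200 + 96200)/2 = 53700 km.
On the circular orbit at r = 11200 km, v_c = √(μ/r) = 3.720 km/s.
Transfer-orbit speed at the same r (vis-viva, a = a_t): v_t = √[μ(2/r − 1/a_t)] = 4.979 km/s.
Δv₁ = |v_t − v_c| = |4.979 − 3.720| = 1.259 km/s.

Δv₁ = 1260 m/s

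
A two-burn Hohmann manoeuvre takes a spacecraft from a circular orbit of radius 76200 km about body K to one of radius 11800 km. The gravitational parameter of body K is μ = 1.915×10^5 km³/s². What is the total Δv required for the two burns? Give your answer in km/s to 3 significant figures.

Δv = 2.04 km/s

Semi-major axis of the transfer orbit: a_t = (76200 + 11800)/2 = 44000 km.
Circular speed at r₁: v₁ = √(μ/r₁) = √(1.915×10^5/76200) = 1.5853 km/s.
Transfer-orbit speed at r₁ (vis-viva equation): v_a = √[μ(2/r₁ − 1/a_t)] = 0.82096 km/s.
First burn Δv₁ = |v_a − v₁| = 0.7643 km/s.
Circular speed at r₂: v₂ = √(μ/r₂) = 4.0285 km/s.
Transfer-orbit speed at r₂: v_p = √[μ(2/r₂ − 1/a_t)] = 5.3014 km/s.
Second burn Δv₂ = |v₂ − v_p| = 1.273 km/s.
Δv = Δv₁ + Δv₂ = 0.7643 + 1.273 = 2.037 km/s.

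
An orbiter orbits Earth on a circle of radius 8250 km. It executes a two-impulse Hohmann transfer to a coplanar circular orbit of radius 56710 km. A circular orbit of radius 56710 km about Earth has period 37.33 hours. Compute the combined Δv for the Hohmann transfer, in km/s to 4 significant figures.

Δv = 3.549 km/s

From Kepler's third law T² = 4π²r³/μ at r = 56710 km, T = 37.33 hours = 37.33 × 3600 s = 1.34388×10^5 s: μ = 4π²r³/T² = 3.98674×10^5 km³/s².
Semi-major axis of the transfer orbit: a_t = (8250 + 56710)/2 = 32480 km.
At r₁ the circular-orbit speed is v₁ = √(μ/r₁) = 6.952 km/s.
Transfer-orbit speed at r₁ (v² = μ(2/r − 1/a)): v_p = √[μ(2/r₁ − 1/a_t)] = 9.186 km/s.
First burn Δv₁ = |v_p − v₁| = 2.234 km/s.
Circular speed at r₂: v₂ = √(μ/r₂) = 2.651 km/s.
Transfer-orbit speed at r₂: v_a = √[μ(2/r₂ − 1/a_t)] = 1.336 km/s.
Second burn Δv₂ = |v₂ − v_a| = 1.315 km/s.
Δv = Δv₁ + Δv₂ = 2.234 + 1.315 = 3.549 km/s.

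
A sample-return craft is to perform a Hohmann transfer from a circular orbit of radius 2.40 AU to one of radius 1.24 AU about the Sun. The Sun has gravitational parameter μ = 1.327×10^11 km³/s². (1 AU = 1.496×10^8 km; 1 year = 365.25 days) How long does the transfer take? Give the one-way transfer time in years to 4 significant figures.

In km: r₁ = 2.40 × 1.496×10^8 = 3.5904×10^8 km; r₂ = 1.24 × 1.496×10^8 = 1.85504×10^8 km.
Semi-major axis of the transfer orbit: a_t = (3.5904×10^8 + 1.85504×10^8)/2 = 2.72272×10^8 km.
By Kepler's third law the transfer-orbit period is T = 2π√(a_t³/μ), so t = T/2 = 3.875×10^7 s.
Converting: 3.875×10^7 s ÷ 3.15576×10^7 s/year (365.25 × 86400) = 1.228 years.

t = 1.228 years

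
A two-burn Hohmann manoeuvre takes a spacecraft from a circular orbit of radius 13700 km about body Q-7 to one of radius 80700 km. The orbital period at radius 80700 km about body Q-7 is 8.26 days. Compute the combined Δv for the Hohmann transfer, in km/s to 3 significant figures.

From Kepler's third law T² = 4π²r³/μ at r = 80700 km, T = 8.26 days = 8.26 × 86400 s = 7.13664×10^5 s: μ = 4π²r³/T² = 40737.3 km³/s².
Transfer-ellipse semi-major axis a_t = (r₁ + r₂)/2 = (13700 + 80700)/2 = 47200 km.
Circular speed at r₁: v₁ = √(μ/r₁) = √(40737.3/13700) = 1.7244 km/s.
On the transfer ellipse at r₁, v² = μ(2/r − 1/a) gives v_p = √[μ(2/r₁ − 1/a_t)] = 2.2548 km/s.
First burn Δv₁ = |v_p − v₁| = 0.5304 km/s.
At r₂, v₂ = √(μ/r₂) = 0.7105 km/s.
Transfer-orbit speed at r₂: v_a = √[μ(2/r₂ − 1/a_t)] = 0.3828 km/s.
Second burn Δv₂ = |v₂ − v_a| = 0.3277 km/s.
Δv = Δv₁ + Δv₂ = 0.5304 + 0.3277 = 0.8581 km/s.

Δv = 0.858 km/s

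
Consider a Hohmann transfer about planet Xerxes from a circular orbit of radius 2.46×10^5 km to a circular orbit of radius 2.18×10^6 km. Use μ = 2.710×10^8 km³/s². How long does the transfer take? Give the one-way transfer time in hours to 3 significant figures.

The Hohmann ellipse has a_t = (r₁ + r₂)/2 = 1.213×10^6 km.
By Kepler's third law the transfer-orbit period is T = 2π√(a_t³/μ), so t = T/2 = 2.550×10^5 s.
Converting: 2.550×10^5 s ÷ 3600 s/hour = 70.8 hours.

t = 70.8 hours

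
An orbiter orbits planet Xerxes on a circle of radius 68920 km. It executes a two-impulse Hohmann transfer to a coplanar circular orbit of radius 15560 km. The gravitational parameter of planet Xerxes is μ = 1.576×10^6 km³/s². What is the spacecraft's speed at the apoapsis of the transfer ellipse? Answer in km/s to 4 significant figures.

v = 2.902 km/s

Transfer-ellipse semi-major axis a_t = (r₁ + r₂)/2 = (68920 + 15560)/2 = 42240 km.
The apoapsis of the transfer ellipse is at r = 68920 km.
From the vis-viva equation, v = √[μ(2/r − 1/a_t)] = 2.902 km/s.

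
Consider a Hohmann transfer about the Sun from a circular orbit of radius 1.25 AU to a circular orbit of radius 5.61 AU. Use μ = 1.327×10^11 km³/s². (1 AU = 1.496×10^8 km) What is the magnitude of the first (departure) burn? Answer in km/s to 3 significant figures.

Δv₁ = 7.43 km/s

In km: r₁ = 1.25 × 1.496×10^8 = 1.870×10^8 km; r₂ = 5.61 × 1.496×10^8 = 8.39256×10^8 km.
Semi-major axis of the transfer orbit: a_t = (1.870×10^8 + 8.39256×10^8)/2 = 5.13128×10^8 km.
Circular speed at r = 1.870×10^8 km: v_c = √(μ/r) = 26.639 km/s.
Transfer-orbit speed at the same r (vis-viva, a = a_t): v_t = √[μ(2/r − 1/a_t)] = 34.068 km/s.
Δv₁ = |v_t − v_c| = |34.068 − 26.639| = 7.429 km/s.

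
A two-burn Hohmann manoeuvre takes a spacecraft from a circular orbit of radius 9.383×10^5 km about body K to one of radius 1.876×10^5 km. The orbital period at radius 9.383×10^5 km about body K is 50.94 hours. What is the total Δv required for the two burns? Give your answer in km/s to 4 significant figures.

From Kepler's third law T² = 4π²r³/μ at r = 9.383×10^5 km, T = 50.94 hours = 50.94 × 3600 s = 1.83384×10^5 s: μ = 4π²r³/T² = 9.69755×10^8 km³/s².
The Hohmann ellipse has a_t = (r₁ + r₂)/2 = 5.6295×10^5 km.
Circular speed at r₁: v₁ = √(μ/r₁) = √(9.69755×10^8/9.383×10^5) = 32.15 km/s.
Transfer-orbit speed at r₁ (vis-viva equation): v_a = √[μ(2/r₁ − 1/a_t)] = 18.56 km/s.
First burn Δv₁ = |v_a − v₁| = 13.59 km/s.
Circular speed at r₂: v₂ = √(μ/r₂) = 71.90 km/s.
Transfer-orbit speed at r₂: v_p = √[μ(2/r₂ − 1/a_t)] = 92.82 km/s.
Second burn Δv₂ = |v₂ − v_p| = 20.92 km/s.
Δv = Δv₁ + Δv₂ = 13.59 + 20.92 = 34.51 km/s.

Δv = 34.51 km/s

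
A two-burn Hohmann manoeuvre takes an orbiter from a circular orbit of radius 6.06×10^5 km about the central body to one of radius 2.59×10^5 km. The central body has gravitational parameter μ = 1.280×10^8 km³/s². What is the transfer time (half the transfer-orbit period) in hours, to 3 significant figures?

The Hohmann ellipse has a_t = (r₁ + r₂)/2 = 4.325×10^5 km.
Half the transfer-orbit period gives t = π√(a_t³/μ) = 78980 s.
Converting: 78980 s ÷ 3600 s/hour = 21.9 hours.

t = 21.9 hours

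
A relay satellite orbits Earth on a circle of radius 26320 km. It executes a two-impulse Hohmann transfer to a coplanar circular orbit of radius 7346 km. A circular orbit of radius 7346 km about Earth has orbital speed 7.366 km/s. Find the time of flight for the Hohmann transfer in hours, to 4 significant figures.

t = 3.019 hours

From the circular-orbit relation v² = μ/r at r = 7346 km: μ = v²r = (7.366)² × 7346 = 3.98579×10^5 km³/s².
Transfer-ellipse semi-major axis a_t = (r₁ + r₂)/2 = (26320 + 7346)/2 = 16833 km.
Half the transfer-orbit period gives t = π√(a_t³/μ) = 10870 s.
Converting: 10870 s ÷ 3600 s/hour = 3.019 hours.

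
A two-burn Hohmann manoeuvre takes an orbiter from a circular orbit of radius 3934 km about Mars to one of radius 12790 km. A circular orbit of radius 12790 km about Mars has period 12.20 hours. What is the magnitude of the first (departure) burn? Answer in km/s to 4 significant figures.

Δv₁ = 0.7811 km/s

From Kepler's third law T² = 4π²r³/μ at r = 12790 km, T = 12.20 hours = 12.20 × 3600 s = 43920 s: μ = 4π²r³/T² = 42820.0 km³/s².
Transfer-ellipse semi-major axis a_t = (r₁ + r₂)/2 = (3934 + 12790)/2 = 8362 km.
Circular speed at r = 3934 km: v_c = √(μ/r) = 3.29918 km/s.
Transfer-orbit speed at the same r (vis-viva, a = a_t): v_t = √[μ(2/r − 1/a_t)] = 4.08025 km/s.
Δv₁ = |v_t − v_c| = |4.08025 − 3.29918| = 0.7811 km/s.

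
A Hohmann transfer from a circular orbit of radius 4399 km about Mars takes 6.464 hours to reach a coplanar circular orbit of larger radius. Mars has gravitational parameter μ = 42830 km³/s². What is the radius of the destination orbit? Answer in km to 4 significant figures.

r₂ = 22190 km

Transfer time t = 6.464 hours = 23270.4 s, and t = π√(a_t³/μ).
So a_t = (μ t²/π²)^(1/3) = (42830 × (23270.4)² / π²)^(1/3) = 13295 km.
Since a_t = (r₁ + r₂)/2, r₂ = 2a_t − r₁ = 2×13295 − 4399 = 22191 km.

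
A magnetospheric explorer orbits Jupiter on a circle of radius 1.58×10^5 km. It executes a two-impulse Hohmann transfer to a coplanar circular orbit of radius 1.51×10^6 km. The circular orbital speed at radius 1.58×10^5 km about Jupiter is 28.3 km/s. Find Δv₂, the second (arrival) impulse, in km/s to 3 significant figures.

From the circular-orbit relation v² = μ/r at r = 1.58×10^5 km: μ = v²r = (28.3)² × 1.58×10^5 = 1.26541×10^8 km³/s².
Semi-major axis of the transfer orbit: a_t = (1.580×10^5 + 1.510×10^6)/2 = 8.340×10^5 km.
Circular speed at r = 1.510×10^6 km: v_c = √(μ/r) = 9.154 km/s.
Transfer-orbit speed at the same r (vis-viva, a = a_t): v_t = √[μ(2/r − 1/a_t)] = 3.984 km/s.
Δv₂ = |v_t − v_c| = |3.984 − 9.154| = 5.170 km/s.

Δv₂ = 5.17 km/s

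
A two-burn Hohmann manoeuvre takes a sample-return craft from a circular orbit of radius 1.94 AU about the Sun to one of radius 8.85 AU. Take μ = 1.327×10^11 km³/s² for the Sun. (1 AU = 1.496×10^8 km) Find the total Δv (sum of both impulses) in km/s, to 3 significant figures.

In km: r₁ = 1.94 × 1.496×10^8 = 2.90224×10^8 km; r₂ = 8.85 × 1.496×10^8 = 1.32396×10^9 km.
Transfer-ellipse semi-major axis a_t = (r₁ + r₂)/2 = (2.90224×10^8 + 1.32396×10^9)/2 = 8.07092×10^8 km.
Circular speed at r₁: v₁ = √(μ/r₁) = √(1.327×10^11/2.90224×10^8) = 21.383 km/s.
On the transfer ellipse at r₁, vis-viva gives v_p = √[μ(2/r₁ − 1/a_t)] = 27.387 km/s.
First burn Δv₁ = |v_p − v₁| = 6.004 km/s.
At r₂, v₂ = √(μ/r₂) = 10.0115 km/s.
Transfer-orbit speed at r₂: v_a = √[μ(2/r₂ − 1/a_t)] = 6.00348 km/s.
Second burn Δv₂ = |v₂ − v_a| = 4.008 km/s.
Δv = Δv₁ + Δv₂ = 6.004 + 4.008 = 10.01 km/s.

Δv = 10.0 km/s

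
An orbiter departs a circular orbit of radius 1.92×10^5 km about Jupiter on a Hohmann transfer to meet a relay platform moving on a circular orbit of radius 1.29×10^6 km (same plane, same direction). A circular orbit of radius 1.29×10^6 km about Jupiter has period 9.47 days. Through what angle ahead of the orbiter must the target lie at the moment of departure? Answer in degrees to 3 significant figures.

From Kepler's third law T² = 4π²r³/μ at r = 1.29×10^6 km, T = 9.47 days = 9.47 × 86400 s = 8.18208×10^5 s: μ = 4π²r³/T² = 1.26591×10^8 km³/s².
Semi-major axis of the transfer orbit: a_t = (1.920×10^5 + 1.290×10^6)/2 = 7.410×10^5 km.
The half-period of the transfer ellipse is t = π√(a_t³/μ) = 1.7811×10^5 s.
The target's mean motion on its circular orbit is ω₂ = √(μ/r₂³) = 7.6792×10^-6 rad/s.
Angle swept by the target during transfer: ω₂·t = 1.3677 rad = 78.36°.
Arrival is 180° from departure on the ellipse, so φ = 180° − 78.36° = 102°.

φ = 102°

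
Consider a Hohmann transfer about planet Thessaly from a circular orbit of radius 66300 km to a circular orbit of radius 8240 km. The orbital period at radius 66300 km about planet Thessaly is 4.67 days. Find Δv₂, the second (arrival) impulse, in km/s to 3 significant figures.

Δv₂ = 0.977 km/s

From Kepler's third law T² = 4π²r³/μ at r = 66300 km, T = 4.67 days = 4.67 × 86400 s = 4.03488×10^5 s: μ = 4π²r³/T² = 70670.6 km³/s².
Semi-major axis of the transfer orbit: a_t = (66300 + 8240)/2 = 37270 km.
On the circular orbit at r = 8240 km, v_c = √(μ/r) = 2.9286 km/s.
Transfer-orbit speed at the same r (vis-viva, a = a_t): v_t = √[μ(2/r − 1/a_t)] = 3.9060 km/s.
Δv₂ = |v_t − v_c| = |3.9060 − 2.9286| = 0.9774 km/s.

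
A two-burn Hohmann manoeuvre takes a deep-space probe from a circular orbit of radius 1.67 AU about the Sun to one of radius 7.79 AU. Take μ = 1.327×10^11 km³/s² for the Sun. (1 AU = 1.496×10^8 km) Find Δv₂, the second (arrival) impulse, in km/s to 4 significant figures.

Δv₂ = 4.330 km/s

In km: r₁ = 1.67 × 1.496×10^8 = 2.49832×10^8 km; r₂ = 7.79 × 1.496×10^8 = 1.165384×10^9 km.
Transfer-ellipse semi-major axis a_t = (r₁ + r₂)/2 = (2.49832×10^8 + 1.165384×10^9)/2 = 7.07608×10^8 km.
On the circular orbit at r = 1.165384×10^9 km, v_c = √(μ/r) = 10.671 km/s.
Vis-viva on the transfer ellipse at r = 1.165384×10^9 km gives v_t = √[μ(2/r − 1/a_t)] = 6.3406 km/s.
Δv₂ = |v_t − v_c| = |6.3406 − 10.671| = 4.330 km/s.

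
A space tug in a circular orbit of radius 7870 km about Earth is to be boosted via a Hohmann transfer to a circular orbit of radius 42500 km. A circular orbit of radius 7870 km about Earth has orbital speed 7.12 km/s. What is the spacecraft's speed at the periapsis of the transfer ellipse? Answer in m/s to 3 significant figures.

From the circular-orbit relation v² = μ/r at r = 7870 km: μ = v²r = (7.12)² × 7870 = 3.98965×10^5 km³/s².
The Hohmann ellipse has a_t = (r₁ + r₂)/2 = 25185 km.
The periapsis of the transfer ellipse is at r = 7870 km.
Vis-viva: v = √[μ(2/r − 1/a_t)] = √[3.98965×10^5 × (2/7870 − 1/25185)] = 9.249 km/s.

v = 9250 m/s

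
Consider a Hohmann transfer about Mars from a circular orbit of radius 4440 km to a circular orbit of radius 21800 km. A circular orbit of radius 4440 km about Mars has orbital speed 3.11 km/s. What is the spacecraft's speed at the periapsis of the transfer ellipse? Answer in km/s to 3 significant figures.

v = 4.01 km/s

From the circular-orbit relation v² = μ/r at r = 4440 km: μ = v²r = (3.11)² × 4440 = 42944.1 km³/s².
Transfer-ellipse semi-major axis a_t = (r₁ + r₂)/2 = (4440 + 21800)/2 = 13120 km.
At periapsis, r = 4440 km.
From the vis-viva equation, v = √[μ(2/r − 1/a_t)] = 4.009 km/s.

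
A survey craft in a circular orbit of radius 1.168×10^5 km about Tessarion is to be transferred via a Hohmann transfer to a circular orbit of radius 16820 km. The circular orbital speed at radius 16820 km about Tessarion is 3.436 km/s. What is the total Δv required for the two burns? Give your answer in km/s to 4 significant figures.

From the circular-orbit relation v² = μ/r at r = 16820 km: μ = v²r = (3.436)² × 16820 = 1.98579×10^5 km³/s².
The Hohmann ellipse has a_t = (r₁ + r₂)/2 = 66810 km.
At r₁ the circular-orbit speed is v₁ = √(μ/r₁) = 1.3039 km/s.
On the transfer ellipse at r₁, vis-viva equation gives v_a = √[μ(2/r₁ − 1/a_t)] = 0.65424 km/s.
First burn Δv₁ = |v_a − v₁| = 0.6497 km/s.
At r₂, v₂ = √(μ/r₂) = 3.436 km/s.
Transfer-orbit speed at r₂: v_p = √[μ(2/r₂ − 1/a_t)] = 4.543 km/s.
Second burn Δv₂ = |v₂ − v_p| = 1.107 km/s.
Total Δv = Δv₁ + Δv₂ = 1.757 km/s.

Δv = 1.757 km/s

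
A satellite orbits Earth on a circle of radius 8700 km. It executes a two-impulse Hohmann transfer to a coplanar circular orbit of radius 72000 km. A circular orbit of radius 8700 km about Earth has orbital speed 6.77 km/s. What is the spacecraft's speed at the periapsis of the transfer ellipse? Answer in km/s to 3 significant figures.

v = 9.04 km/s

From the circular-orbit relation v² = μ/r at r = 8700 km: μ = v²r = (6.77)² × 8700 = 3.98746×10^5 km³/s².
Semi-major axis of the transfer orbit: a_t = (8700 + 72000)/2 = 40350 km.
The periapsis of the transfer ellipse is at r = 8700 km.
From the vis-viva equation, v = √[μ(2/r − 1/a_t)] = 9.043 km/s.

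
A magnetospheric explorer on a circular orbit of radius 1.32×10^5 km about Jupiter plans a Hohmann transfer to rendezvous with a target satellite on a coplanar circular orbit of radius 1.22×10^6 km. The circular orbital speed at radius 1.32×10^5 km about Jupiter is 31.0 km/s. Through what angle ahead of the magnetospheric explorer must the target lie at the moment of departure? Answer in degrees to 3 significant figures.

From the circular-orbit relation v² = μ/r at r = 1.32×10^5 km: μ = v²r = (31.0)² × 1.32×10^5 = 1.26852×10^8 km³/s².
Semi-major axis of the transfer orbit: a_t = (1.320×10^5 + 1.220×10^6)/2 = 6.760×10^5 km.
The half-period of the transfer ellipse is t = π√(a_t³/μ) = 1.5503×10^5 s.
The target's mean motion on its circular orbit is ω₂ = √(μ/r₂³) = 8.3581×10^-6 rad/s.
Angle swept by the target during transfer: ω₂·t = 1.2958 rad = 74.24°.
Arrival is 180° from departure on the ellipse, so φ = 180° − 74.24° = 106°.

φ = 106°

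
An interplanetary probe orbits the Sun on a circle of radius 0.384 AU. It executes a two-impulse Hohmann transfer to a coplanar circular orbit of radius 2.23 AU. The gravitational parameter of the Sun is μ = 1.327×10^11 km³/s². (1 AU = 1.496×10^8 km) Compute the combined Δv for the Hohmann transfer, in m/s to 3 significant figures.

Δv = 23900 m/s

In km: r₁ = 0.384 × 1.496×10^8 = 5.74464×10^7 km; r₂ = 2.23 × 1.496×10^8 = 3.33608×10^8 km.
The Hohmann ellipse has a_t = (r₁ + r₂)/2 = 1.955272×10^8 km.
Circular speed at r₁: v₁ = √(μ/r₁) = √(1.327×10^11/5.74464×10^7) = 48.06 km/s.
Transfer-orbit speed at r₁ (vis-viva equation): v_p = √[μ(2/r₁ − 1/a_t)] = 62.78 km/s.
First burn Δv₁ = |v_p − v₁| = 14.72 km/s.
At r₂, v₂ = √(μ/r₂) = 19.944 km/s.
Transfer-orbit speed at r₂: v_a = √[μ(2/r₂ − 1/a_t)] = 10.810 km/s.
Second burn Δv₂ = |v₂ − v_a| = 9.134 km/s.
Δv = Δv₁ + Δv₂ = 14.72 + 9.134 = 23.85 km/s.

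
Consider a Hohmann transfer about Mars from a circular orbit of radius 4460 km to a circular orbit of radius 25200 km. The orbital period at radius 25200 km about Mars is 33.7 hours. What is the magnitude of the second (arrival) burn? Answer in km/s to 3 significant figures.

From Kepler's third law T² = 4π²r³/μ at r = 25200 km, T = 33.7 hours = 33.7 × 3600 s = 1.2132×10^5 s: μ = 4π²r³/T² = 42923.6 km³/s².
Semi-major axis of the transfer orbit: a_t = (4460 + 25200)/2 = 14830 km.
On the circular orbit at r = 25200 km, v_c = √(μ/r) = 1.3051 km/s.
Vis-viva on the transfer ellipse at r = 25200 km gives v_t = √[μ(2/r − 1/a_t)] = 0.71572 km/s.
Δv₂ = |v_t − v_c| = |0.71572 − 1.3051| = 0.5894 km/s.

Δv₂ = 0.589 km/s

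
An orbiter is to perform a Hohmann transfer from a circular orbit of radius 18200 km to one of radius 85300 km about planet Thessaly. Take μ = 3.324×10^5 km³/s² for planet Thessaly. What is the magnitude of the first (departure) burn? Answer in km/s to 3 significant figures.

Δv₁ = 1.21 km/s

The Hohmann ellipse has a_t = (r₁ + r₂)/2 = 51750 km.
On the circular orbit at r = 18200 km, v_c = √(μ/r) = 4.274 km/s.
Vis-viva on the transfer ellipse at r = 18200 km gives v_t = √[μ(2/r − 1/a_t)] = 5.487 km/s.
Δv₁ = |v_t − v_c| = |5.487 − 4.274| = 1.213 km/s.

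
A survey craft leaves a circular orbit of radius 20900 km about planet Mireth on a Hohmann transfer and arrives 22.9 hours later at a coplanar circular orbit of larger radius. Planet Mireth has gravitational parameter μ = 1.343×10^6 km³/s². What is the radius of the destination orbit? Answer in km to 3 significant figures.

Transfer time t = 22.9 hours = 82440 s, and t = π√(a_t³/μ).
So a_t = (μ t²/π²)^(1/3) = (1.343×10^6 × (82440)² / π²)^(1/3) = 97428 km.
Since a_t = (r₁ + r₂)/2, r₂ = 2a_t − r₁ = 2×97428 − 20900 = 1.73956×10^5 km.

r₂ = 1.74×10^5 km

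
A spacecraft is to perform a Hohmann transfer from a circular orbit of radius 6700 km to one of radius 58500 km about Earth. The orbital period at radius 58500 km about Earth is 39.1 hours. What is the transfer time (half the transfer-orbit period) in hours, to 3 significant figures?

From Kepler's third law T² = 4π²r³/μ at r = 58500 km, T = 39.1 hours = 39.1 × 3600 s = 1.4076×10^5 s: μ = 4π²r³/T² = 3.98904×10^5 km³/s².
The Hohmann ellipse has a_t = (r₁ + r₂)/2 = 32600 km.
Transfer time t = π√(a_t³/μ) = π√((32600)³ / 3.98904×10^5) = 29280 s.
Converting: 29280 s ÷ 3600 s/hour = 8.13 hours.

t = 8.13 hours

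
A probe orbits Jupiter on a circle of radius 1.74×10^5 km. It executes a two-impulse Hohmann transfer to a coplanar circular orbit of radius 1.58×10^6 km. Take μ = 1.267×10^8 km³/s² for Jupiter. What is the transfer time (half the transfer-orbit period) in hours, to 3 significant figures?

Semi-major axis of the transfer orbit: a_t = (1.740×10^5 + 1.580×10^6)/2 = 8.770×10^5 km.
Transfer time t = π√(a_t³/μ) = π√((8.770×10^5)³ / 1.267×10^8) = 2.292×10^5 s.
Converting: 2.292×10^5 s ÷ 3600 s/hour = 63.7 hours.

t = 63.7 hours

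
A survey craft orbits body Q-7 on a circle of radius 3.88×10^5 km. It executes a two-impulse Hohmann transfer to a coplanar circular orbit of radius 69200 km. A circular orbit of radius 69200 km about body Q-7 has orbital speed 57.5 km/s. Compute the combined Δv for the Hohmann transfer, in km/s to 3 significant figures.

From the circular-orbit relation v² = μ/r at r = 69200 km: μ = v²r = (57.5)² × 69200 = 2.28792×10^8 km³/s².
The Hohmann ellipse has a_t = (r₁ + r₂)/2 = 2.286×10^5 km.
Circular speed at r₁: v₁ = √(μ/r₁) = √(2.28792×10^8/3.880×10^5) = 24.28 km/s.
Transfer-orbit speed at r₁ (v² = μ(2/r − 1/a)): v_a = √[μ(2/r₁ − 1/a_t)] = 13.36 km/s.
First burn Δv₁ = |v_a − v₁| = 10.92 km/s.
Circular speed at r₂: v₂ = √(μ/r₂) = 57.50 km/s.
Transfer-orbit speed at r₂: v_p = √[μ(2/r₂ − 1/a_t)] = 74.91 km/s.
Second burn Δv₂ = |v₂ − v_p| = 17.41 km/s.
Total Δv = Δv₁ + Δv₂ = 28.33 km/s.

Δv = 28.3 km/s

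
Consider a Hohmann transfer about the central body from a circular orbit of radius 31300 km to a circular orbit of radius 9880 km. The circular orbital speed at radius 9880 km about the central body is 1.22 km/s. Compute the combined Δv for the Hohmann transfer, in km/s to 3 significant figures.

Δv = 0.495 km/s

From the circular-orbit relation v² = μ/r at r = 9880 km: μ = v²r = (1.22)² × 9880 = 14705.4 km³/s².
Semi-major axis of the transfer orbit: a_t = (31300 + 9880)/2 = 20590 km.
Circular speed at r₁: v₁ = √(μ/r₁) = √(14705.4/31300) = 0.6854 km/s.
Transfer-orbit speed at r₁ (v² = μ(2/r − 1/a)): v_a = √[μ(2/r₁ − 1/a_t)] = 0.4748 km/s.
First burn Δv₁ = |v_a − v₁| = 0.2106 km/s.
Circular speed at r₂: v₂ = √(μ/r₂) = 1.2200 km/s.
Transfer-orbit speed at r₂: v_p = √[μ(2/r₂ − 1/a_t)] = 1.5042 km/s.
Second burn Δv₂ = |v₂ − v_p| = 0.2842 km/s.
Total Δv = Δv₁ + Δv₂ = 0.4948 km/s.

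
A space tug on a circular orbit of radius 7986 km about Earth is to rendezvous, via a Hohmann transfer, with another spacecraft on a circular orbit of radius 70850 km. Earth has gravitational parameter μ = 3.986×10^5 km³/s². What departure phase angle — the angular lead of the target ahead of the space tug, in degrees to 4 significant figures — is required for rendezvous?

φ = 105.3°

Transfer-ellipse semi-major axis a_t = (r₁ + r₂)/2 = (7986 + 70850)/2 = 39418 km.
The half-period of the transfer ellipse is t = π√(a_t³/μ) = 38940 s.
Target angular speed ω₂ = √(μ/r₂³) = 3.348×10^-5 rad/s.
Angle swept by the target during transfer: ω₂·t = 1.3037 rad = 74.70°.
The space tug traverses 180° on the transfer ellipse, so the target must lead by 180° − 74.70° = 105.3°.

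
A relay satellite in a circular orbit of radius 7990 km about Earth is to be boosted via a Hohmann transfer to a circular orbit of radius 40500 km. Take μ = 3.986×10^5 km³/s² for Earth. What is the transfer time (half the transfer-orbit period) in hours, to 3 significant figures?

t = 5.22 hours

Transfer-ellipse semi-major axis a_t = (r₁ + r₂)/2 = (7990 + 40500)/2 = 24245 km.
By Kepler's third law the transfer-orbit period is T = 2π√(a_t³/μ), so t = T/2 = 18790 s.
Converting: 18790 s ÷ 3600 s/hour = 5.22 hours.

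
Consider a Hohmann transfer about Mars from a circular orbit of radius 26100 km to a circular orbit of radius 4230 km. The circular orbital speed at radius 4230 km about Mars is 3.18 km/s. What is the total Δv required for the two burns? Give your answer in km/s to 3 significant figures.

Δv = 1.60 km/s

From the circular-orbit relation v² = μ/r at r = 4230 km: μ = v²r = (3.18)² × 4230 = 42775.5 km³/s².
Transfer-ellipse semi-major axis a_t = (r₁ + r₂)/2 = (26100 + 4230)/2 = 15165 km.
At r₁ the circular-orbit speed is v₁ = √(μ/r₁) = 1.2802 km/s.
On the transfer ellipse at r₁, v² = μ(2/r − 1/a) gives v_a = √[μ(2/r₁ − 1/a_t)] = 0.67612 km/s.
First burn Δv₁ = |v_a − v₁| = 0.6041 km/s.
Circular speed at r₂: v₂ = √(μ/r₂) = 3.1800 km/s.
Transfer-orbit speed at r₂: v_p = √[μ(2/r₂ − 1/a_t)] = 4.1718 km/s.
Second burn Δv₂ = |v₂ − v_p| = 0.9918 km/s.
Δv = Δv₁ + Δv₂ = 0.6041 + 0.9918 = 1.596 km/s.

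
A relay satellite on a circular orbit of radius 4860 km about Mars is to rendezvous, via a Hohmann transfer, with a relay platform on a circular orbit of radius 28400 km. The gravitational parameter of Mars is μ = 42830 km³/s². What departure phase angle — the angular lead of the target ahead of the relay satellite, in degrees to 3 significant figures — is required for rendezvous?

The Hohmann ellipse has a_t = (r₁ + r₂)/2 = 16630 km.
The half-period of the transfer ellipse is t = π√(a_t³/μ) = 32555 s.
The target's mean motion on its circular orbit is ω₂ = √(μ/r₂³) = 4.3241×10^-5 rad/s.
Angle swept by the target during transfer: ω₂·t = 1.4077 rad = 80.66°.
Arrival is 180° from departure on the ellipse, so φ = 180° − 80.66° = 99.3°.

φ = 99.3°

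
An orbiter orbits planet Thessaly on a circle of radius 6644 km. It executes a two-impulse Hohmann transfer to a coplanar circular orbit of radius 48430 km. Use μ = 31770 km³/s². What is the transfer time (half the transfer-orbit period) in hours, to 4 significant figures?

t = 22.37 hours

Semi-major axis of the transfer orbit: a_t = (6644 + 48430)/2 = 27537 km.
Half the transfer-orbit period gives t = π√(a_t³/μ) = 80540 s.
Converting: 80540 s ÷ 3600 s/hour = 22.37 hours.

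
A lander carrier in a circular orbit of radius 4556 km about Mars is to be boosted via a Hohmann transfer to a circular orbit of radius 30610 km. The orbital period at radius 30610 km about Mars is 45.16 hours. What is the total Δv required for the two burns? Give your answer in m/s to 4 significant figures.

From Kepler's third law T² = 4π²r³/μ at r = 30610 km, T = 45.16 hours = 45.16 × 3600 s = 1.62576×10^5 s: μ = 4π²r³/T² = 42838.8 km³/s².
Semi-major axis of the transfer orbit: a_t = (4556 + 30610)/2 = 17583 km.
Circular speed at r₁: v₁ = √(μ/r₁) = √(42838.8/4556) = 3.0664 km/s.
Transfer-orbit speed at r₁ (vis-viva): v_p = √[μ(2/r₁ − 1/a_t)] = 4.0459 km/s.
First burn Δv₁ = |v_p − v₁| = 0.9795 km/s.
Circular speed at r₂: v₂ = √(μ/r₂) = 1.183 km/s.
Transfer-orbit speed at r₂: v_a = √[μ(2/r₂ − 1/a_t)] = 0.6022 km/s.
Second burn Δv₂ = |v₂ − v_a| = 0.5808 km/s.
Total Δv = Δv₁ + Δv₂ = 1.560 km/s.

Δv = 1560 m/s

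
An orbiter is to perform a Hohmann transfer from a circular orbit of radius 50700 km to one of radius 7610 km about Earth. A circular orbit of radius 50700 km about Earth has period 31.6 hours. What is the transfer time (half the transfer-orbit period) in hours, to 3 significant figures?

From Kepler's third law T² = 4π²r³/μ at r = 50700 km, T = 31.6 hours = 31.6 × 3600 s = 1.1376×10^5 s: μ = 4π²r³/T² = 3.97562×10^5 km³/s².
The Hohmann ellipse has a_t = (r₁ + r₂)/2 = 29155 km.
Half the transfer-orbit period gives t = π√(a_t³/μ) = 24800 s.
Converting: 24800 s ÷ 3600 s/hour = 6.89 hours.

t = 6.89 hours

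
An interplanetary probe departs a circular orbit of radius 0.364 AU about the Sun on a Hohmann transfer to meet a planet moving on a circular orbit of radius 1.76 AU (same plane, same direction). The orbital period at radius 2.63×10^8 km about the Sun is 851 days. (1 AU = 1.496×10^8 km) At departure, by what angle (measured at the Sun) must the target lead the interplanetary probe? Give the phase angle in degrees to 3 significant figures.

φ = 95.6°

From Kepler's third law T² = 4π²r³/μ at r = 2.63×10^8 km, T = 851 days = 851 × 86400 s = 7.35264×10^7 s: μ = 4π²r³/T² = 1.32844×10^11 km³/s².
In km: r₁ = 0.364 × 1.496×10^8 = 5.44544×10^7 km; r₂ = 1.76 × 1.496×10^8 = 2.63296×10^8 km.
Transfer-ellipse semi-major axis a_t = (r₁ + r₂)/2 = (5.44544×10^7 + 2.63296×10^8)/2 = 1.588752×10^8 km.
Transfer time t = π√(a_t³/μ) = 1.726×10^7 s.
Target angular speed ω₂ = √(μ/r₂³) = 8.531×10^-8 rad/s.
Angle swept by the target during transfer: ω₂·t = 1.4725 rad = 84.37°.
The interplanetary probe traverses 180° on the transfer ellipse, so the target must lead by 180° − 84.37° = 95.6°.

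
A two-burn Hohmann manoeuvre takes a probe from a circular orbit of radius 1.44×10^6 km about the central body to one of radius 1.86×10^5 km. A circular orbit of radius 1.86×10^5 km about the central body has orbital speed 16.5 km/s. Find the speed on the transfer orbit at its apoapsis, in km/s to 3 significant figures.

From the circular-orbit relation v² = μ/r at r = 1.86×10^5 km: μ = v²r = (16.5)² × 1.86×10^5 = 5.06385×10^7 km³/s².
The Hohmann ellipse has a_t = (r₁ + r₂)/2 = 8.130×10^5 km.
At apoapsis, r = 1.440×10^6 km.
Vis-viva: v = √[μ(2/r − 1/a_t)] = √[5.06385×10^7 × (2/1.440×10^6 − 1/8.130×10^5)] = 2.836 km/s.

v = 2.84 km/s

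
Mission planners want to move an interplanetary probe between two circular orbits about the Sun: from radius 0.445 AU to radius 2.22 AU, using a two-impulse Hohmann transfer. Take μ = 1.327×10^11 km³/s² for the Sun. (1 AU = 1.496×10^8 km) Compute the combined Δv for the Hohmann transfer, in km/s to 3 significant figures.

Δv = 21.4 km/s

In km: r₁ = 0.445 × 1.496×10^8 = 6.6572×10^7 km; r₂ = 2.22 × 1.496×10^8 = 3.32112×10^8 km.
Transfer-ellipse semi-major axis a_t = (r₁ + r₂)/2 = (6.6572×10^7 + 3.32112×10^8)/2 = 1.99342×10^8 km.
At r₁ the circular-orbit speed is v₁ = √(μ/r₁) = 44.65 km/s.
Transfer-orbit speed at r₁ (vis-viva): v_p = √[μ(2/r₁ − 1/a_t)] = 57.63 km/s.
First burn Δv₁ = |v_p − v₁| = 12.98 km/s.
Circular speed at r₂: v₂ = √(μ/r₂) = 19.9891 km/s.
Transfer-orbit speed at r₂: v_a = √[μ(2/r₂ − 1/a_t)] = 11.5515 km/s.
Second burn Δv₂ = |v₂ − v_a| = 8.438 km/s.
Total Δv = Δv₁ + Δv₂ = 21.42 km/s.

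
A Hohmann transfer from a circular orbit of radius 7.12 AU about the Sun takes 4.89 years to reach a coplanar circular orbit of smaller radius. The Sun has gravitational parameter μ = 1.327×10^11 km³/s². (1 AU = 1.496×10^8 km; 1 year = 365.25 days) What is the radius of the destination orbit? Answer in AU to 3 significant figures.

r₂ = 2.03 AU

In km: r₁ = 7.12 × 1.496×10^8 = 1.065152×10^9 km.
Transfer time t = 4.89 years × 365.25 × 86400 s = 1.54316664×10^8 s, and t = π√(a_t³/μ).
So a_t = (μ t²/π²)^(1/3) = (1.327×10^11 × (1.54316664×10^8)² / π²)^(1/3) = 6.8412×10^8 km.
Since a_t = (r₁ + r₂)/2, r₂ = 2a_t − r₁ = 2×6.8412×10^8 − 1.065152×10^9 = 3.03088×10^8 km.
In AU: r₂ = 3.03088×10^8 / 1.496×10^8 = 2.03 AU.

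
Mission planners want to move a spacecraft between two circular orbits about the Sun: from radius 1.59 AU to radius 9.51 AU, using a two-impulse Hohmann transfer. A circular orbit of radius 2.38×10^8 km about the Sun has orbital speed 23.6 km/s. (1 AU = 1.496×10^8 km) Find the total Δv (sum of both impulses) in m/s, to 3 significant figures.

Δv = 11800 m/s

From the circular-orbit relation v² = μ/r at r = 2.38×10^8 km: μ = v²r = (23.6)² × 2.38×10^8 = 1.32556×10^11 km³/s².
In km: r₁ = 1.59 × 1.496×10^8 = 2.37864×10^8 km; r₂ = 9.51 × 1.496×10^8 = 1.422696×10^9 km.
The Hohmann ellipse has a_t = (r₁ + r₂)/2 = 8.3028×10^8 km.
At r₁ the circular-orbit speed is v₁ = √(μ/r₁) = 23.607 km/s.
On the transfer ellipse at r₁, vis-viva equation gives v_p = √[μ(2/r₁ − 1/a_t)] = 30.902 km/s.
First burn Δv₁ = |v_p − v₁| = 7.295 km/s.
Circular speed at r₂: v₂ = √(μ/r₂) = 9.653 km/s.
Transfer-orbit speed at r₂: v_a = √[μ(2/r₂ − 1/a_t)] = 5.167 km/s.
Second burn Δv₂ = |v₂ − v_a| = 4.486 km/s.
Δv = Δv₁ + Δv₂ = 7.295 + 4.486 = 11.78 km/s.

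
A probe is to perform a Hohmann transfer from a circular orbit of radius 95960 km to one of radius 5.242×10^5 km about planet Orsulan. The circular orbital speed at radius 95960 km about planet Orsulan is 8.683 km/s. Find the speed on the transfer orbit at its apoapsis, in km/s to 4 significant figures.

From the circular-orbit relation v² = μ/r at r = 95960 km: μ = v²r = (8.683)² × 95960 = 7.23486×10^6 km³/s².
Semi-major axis of the transfer orbit: a_t = (95960 + 5.242×10^5)/2 = 3.1008×10^5 km.
The apoapsis of the transfer ellipse is at r = 5.242×10^5 km.
Vis-viva: v = √[μ(2/r − 1/a_t)] = √[7.23486×10^6 × (2/5.242×10^5 − 1/3.1008×10^5)] = 2.067 km/s.

v = 2.067 km/s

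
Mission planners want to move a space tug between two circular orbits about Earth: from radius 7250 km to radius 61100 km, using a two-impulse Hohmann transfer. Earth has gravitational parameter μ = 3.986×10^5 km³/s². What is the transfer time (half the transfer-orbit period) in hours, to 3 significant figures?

Semi-major axis of the transfer orbit: a_t = (7250 + 61100)/2 = 34175 km.
By Kepler's third law the transfer-orbit period is T = 2π√(a_t³/μ), so t = T/2 = 31440 s.
Converting: 31440 s ÷ 3600 s/hour = 8.73 hours.

t = 8.73 hours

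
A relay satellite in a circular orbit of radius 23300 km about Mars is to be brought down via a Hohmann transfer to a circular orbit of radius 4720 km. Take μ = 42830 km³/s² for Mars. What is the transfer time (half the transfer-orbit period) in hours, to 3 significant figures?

Transfer-ellipse semi-major axis a_t = (r₁ + r₂)/2 = (23300 + 4720)/2 = 14010 km.
Transfer time t = π√(a_t³/μ) = π√((14010)³ / 42830) = 25170 s.
Converting: 25170 s ÷ 3600 s/hour = 6.99 hours.

t = 6.99 hours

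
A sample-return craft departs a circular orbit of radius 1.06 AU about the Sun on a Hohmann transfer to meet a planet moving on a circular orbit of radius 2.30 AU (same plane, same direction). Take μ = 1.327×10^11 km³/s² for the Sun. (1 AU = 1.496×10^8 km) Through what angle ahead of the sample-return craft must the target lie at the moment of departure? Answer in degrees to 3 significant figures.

φ = 67.6°

In km: r₁ = 1.06 × 1.496×10^8 = 1.58576×10^8 km; r₂ = 2.30 × 1.496×10^8 = 3.4408×10^8 km.
Transfer-ellipse semi-major axis a_t = (r₁ + r₂)/2 = (1.58576×10^8 + 3.4408×10^8)/2 = 2.51328×10^8 km.
Transfer time t = π√(a_t³/μ) = 3.436×10^7 s.
Target angular speed ω₂ = √(μ/r₂³) = 5.708×10^-8 rad/s.
Angle swept by the target during transfer: ω₂·t = 1.961 rad = 112.4°.
The sample-return craft traverses 180° on the transfer ellipse, so the target must lead by 180° − 112.4° = 67.6°.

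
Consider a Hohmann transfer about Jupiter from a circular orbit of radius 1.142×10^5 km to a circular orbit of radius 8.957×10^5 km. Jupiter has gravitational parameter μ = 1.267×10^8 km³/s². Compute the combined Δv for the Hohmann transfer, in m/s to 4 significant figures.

Transfer-ellipse semi-major axis a_t = (r₁ + r₂)/2 = (1.142×10^5 + 8.957×10^5)/2 = 5.0495×10^5 km.
At r₁ the circular-orbit speed is v₁ = √(μ/r₁) = 33.31 km/s.
Transfer-orbit speed at r₁ (vis-viva): v_p = √[μ(2/r₁ − 1/a_t)] = 44.36 km/s.
First burn Δv₁ = |v_p − v₁| = 11.05 km/s.
At r₂, v₂ = √(μ/r₂) = 11.893 km/s.
Transfer-orbit speed at r₂: v_a = √[μ(2/r₂ − 1/a_t)] = 5.6561 km/s.
Second burn Δv₂ = |v₂ − v_a| = 6.237 km/s.
Δv = Δv₁ + Δv₂ = 11.05 + 6.237 = 17.29 km/s.

Δv = 17290 m/s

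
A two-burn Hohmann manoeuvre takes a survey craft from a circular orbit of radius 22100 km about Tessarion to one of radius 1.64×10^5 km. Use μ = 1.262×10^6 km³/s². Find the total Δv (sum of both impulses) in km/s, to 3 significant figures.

Transfer-ellipse semi-major axis a_t = (r₁ + r₂)/2 = (22100 + 1.640×10^5)/2 = 93050 km.
At r₁ the circular-orbit speed is v₁ = √(μ/r₁) = 7.556724 km/s.
Transfer-orbit speed at r₁ (vis-viva): v_p = √[μ(2/r₁ − 1/a_t)] = 10.03223 km/s.
First burn Δv₁ = |v_p − v₁| = 2.476 km/s.
At r₂, v₂ = √(μ/r₂) = 2.774 km/s.
Transfer-orbit speed at r₂: v_a = √[μ(2/r₂ − 1/a_t)] = 1.352 km/s.
Second burn Δv₂ = |v₂ − v_a| = 1.422 km/s.
Δv = Δv₁ + Δv₂ = 2.476 + 1.422 = 3.898 km/s.

Δv = 3.90 km/s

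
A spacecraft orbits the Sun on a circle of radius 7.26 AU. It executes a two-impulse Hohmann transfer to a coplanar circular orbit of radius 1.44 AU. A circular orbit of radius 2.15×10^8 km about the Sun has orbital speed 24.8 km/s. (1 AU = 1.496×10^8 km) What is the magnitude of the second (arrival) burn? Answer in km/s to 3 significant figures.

From the circular-orbit relation v² = μ/r at r = 2.15×10^8 km: μ = v²r = (24.8)² × 2.15×10^8 = 1.32234×10^11 km³/s².
In km: r₁ = 7.26 × 1.496×10^8 = 1.086096×10^9 km; r₂ = 1.44 × 1.496×10^8 = 2.15424×10^8 km.
The Hohmann ellipse has a_t = (r₁ + r₂)/2 = 6.5076×10^8 km.
Circular speed at r = 2.15424×10^8 km: v_c = √(μ/r) = 24.7756 km/s.
Vis-viva on the transfer ellipse at r = 2.15424×10^8 km gives v_t = √[μ(2/r − 1/a_t)] = 32.0072 km/s.
Δv₂ = |v_t − v_c| = |32.0072 − 24.7756| = 7.232 km/s.

Δv₂ = 7.23 km/s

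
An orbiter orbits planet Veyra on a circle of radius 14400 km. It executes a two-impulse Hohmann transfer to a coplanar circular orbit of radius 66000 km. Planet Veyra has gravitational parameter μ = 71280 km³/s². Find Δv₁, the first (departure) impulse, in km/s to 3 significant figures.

Δv₁ = 0.626 km/s

The Hohmann ellipse has a_t = (r₁ + r₂)/2 = 40200 km.
Circular speed at r = 14400 km: v_c = √(μ/r) = 2.2249 km/s.
Transfer-orbit speed at the same r (vis-viva, a = a_t): v_t = √[μ(2/r − 1/a_t)] = 2.8508 km/s.
Δv₁ = |v_t − v_c| = |2.8508 − 2.2249| = 0.6259 km/s.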